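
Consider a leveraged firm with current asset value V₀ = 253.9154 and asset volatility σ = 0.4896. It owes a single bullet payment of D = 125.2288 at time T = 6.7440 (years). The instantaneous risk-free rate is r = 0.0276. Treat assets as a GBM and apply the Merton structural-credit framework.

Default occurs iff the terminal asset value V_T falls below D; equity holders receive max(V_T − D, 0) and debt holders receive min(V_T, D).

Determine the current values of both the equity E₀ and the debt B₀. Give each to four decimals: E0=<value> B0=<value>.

E0=176.2112 B0=77.7042

d₁ = [ln(V₀/D) + (r + σ²/2)T] / (σ√T)
   = [ln(253.9154/125.2288) + (0.0276 + 0.5·0.4896²)·6.7440] / (0.4896·√6.7440)
   = [0.706859 + 0.994430] / 1.271453 = 1.338067
d₂ = d₁ − σ√T = 1.338067 − 1.271453 = 0.066614
N(d₁) = 0.909563,  N(d₂) = 0.526556,  e^(−rT) = 0.830162
E₀ = V₀·N(d₁) − D·e^(−rT)·N(d₂)
   = 253.9154·0.909563 − 125.2288·0.830162·0.526556 = 176.211151
B₀ = V₀ − E₀ = 253.9154 − 176.211151 = 77.704249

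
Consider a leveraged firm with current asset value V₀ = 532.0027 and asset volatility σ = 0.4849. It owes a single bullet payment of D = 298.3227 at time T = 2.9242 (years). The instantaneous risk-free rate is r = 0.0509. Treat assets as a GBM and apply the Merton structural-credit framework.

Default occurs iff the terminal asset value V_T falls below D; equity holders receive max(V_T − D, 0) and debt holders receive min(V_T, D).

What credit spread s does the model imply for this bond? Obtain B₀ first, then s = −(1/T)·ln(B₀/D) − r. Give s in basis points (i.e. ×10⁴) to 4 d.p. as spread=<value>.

spread=431.6016

d₁ = [ln(V₀/D) + (r + σ²/2)T] / (σ√T)
   = [ln(532.0027/298.3227) + (0.0509 + 0.5·0.4849²)·2.9242] / (0.4849·√2.9242)
   = [0.578473 + 0.492622] / 0.829193 = 1.291732
d₂ = d₁ − σ√T = 1.291732 − 0.829193 = 0.462539
N(d₁) = 0.901775,  N(d₂) = 0.678152,  e^(−rT) = 0.861705
E₀ = V₀·N(d₁) − D·e^(−rT)·N(d₂)
   = 532.0027·0.901775 − 298.3227·0.861705·0.678152 = 305.416588
B₀ = V₀ − E₀ = 532.0027 − 305.416588 = 226.586112
spread = −(1/T)·ln(B₀/D) − r = −(1/2.9242)·ln(226.586112/298.3227) − 0.0509 = 0.04316016
in basis points: 0.04316016 × 10⁴ = 431.6016 bp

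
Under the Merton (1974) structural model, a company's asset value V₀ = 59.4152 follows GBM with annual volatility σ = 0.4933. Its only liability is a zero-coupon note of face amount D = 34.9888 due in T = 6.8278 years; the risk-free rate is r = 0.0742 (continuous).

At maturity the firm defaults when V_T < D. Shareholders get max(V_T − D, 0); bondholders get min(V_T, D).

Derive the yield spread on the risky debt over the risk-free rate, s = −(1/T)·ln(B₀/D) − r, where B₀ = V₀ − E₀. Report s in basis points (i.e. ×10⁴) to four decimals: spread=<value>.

d₁ = [ln(V₀/D) + (r + σ²/2)T] / (σ√T)
   = [ln(59.4152/34.9888) + (0.0742 + 0.5·0.4933²)·6.8278] / (0.4933·√6.8278)
   = [0.529522 + 1.337378] / 1.288996 = 1.448337
d₂ = d₁ − σ√T = 1.448337 − 1.288996 = 0.159341
N(d₁) = 0.926239,  N(d₂) = 0.563300,  e^(−rT) = 0.602527
E₀ = V₀·N(d₁) − D·e^(−rT)·N(d₂)
   = 59.4152·0.926239 − 34.9888·0.602527·0.563300 = 43.157332
B₀ = V₀ − E₀ = 59.4152 − 43.157332 = 16.257868
spread = −(1/T)·ln(B₀/D) − r = −(1/6.8278)·ln(16.257868/34.9888) − 0.0742 = 0.03805446
in basis points: 0.03805446 × 10⁴ = 380.5446 bp

spread=380.5446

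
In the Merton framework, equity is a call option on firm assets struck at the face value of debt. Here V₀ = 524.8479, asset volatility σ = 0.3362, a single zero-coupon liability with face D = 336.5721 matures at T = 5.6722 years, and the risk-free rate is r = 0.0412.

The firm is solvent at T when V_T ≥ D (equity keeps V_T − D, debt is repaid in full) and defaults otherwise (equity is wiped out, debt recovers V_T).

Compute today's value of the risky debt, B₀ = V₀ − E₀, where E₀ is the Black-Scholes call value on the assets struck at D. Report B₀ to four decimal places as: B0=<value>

d₁ = [ln(V₀/D) + (r + σ²/2)T] / (σ√T)
   = [ln(524.8479/336.5721) + (0.0412 + 0.5·0.3362²)·5.6722] / (0.3362·√5.6722)
   = [0.444296 + 0.554260] / 0.800707 = 1.247094
d₂ = d₁ − σ√T = 1.247094 − 0.800707 = 0.446387
N(d₁) = 0.893818,  N(d₂) = 0.672341,  e^(−rT) = 0.791604
E₀ = V₀·N(d₁) − D·e^(−rT)·N(d₂)
   = 524.8479·0.893818 − 336.5721·0.791604·0.672341 = 289.985766
B₀ = V₀ − E₀ = 524.8479 − 289.985766 = 234.862134

B0=234.8621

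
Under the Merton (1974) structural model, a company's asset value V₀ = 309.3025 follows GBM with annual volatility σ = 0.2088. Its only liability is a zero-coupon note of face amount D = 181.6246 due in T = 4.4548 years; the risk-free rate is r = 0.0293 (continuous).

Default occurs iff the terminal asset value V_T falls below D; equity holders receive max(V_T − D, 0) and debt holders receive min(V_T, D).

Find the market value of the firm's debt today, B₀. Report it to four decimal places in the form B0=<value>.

B0=156.6089

d₁ = [ln(V₀/D) + (r + σ²/2)T] / (σ√T)
   = [ln(309.3025/181.6246) + (0.0293 + 0.5·0.2088²)·4.4548] / (0.2088·√4.4548)
   = [0.532378 + 0.227635] / 0.440702 = 1.724551
d₂ = d₁ − σ√T = 1.724551 − 0.440702 = 1.283850
N(d₁) = 0.957696,  N(d₂) = 0.900403,  e^(−rT) = 0.877634
E₀ = V₀·N(d₁) − D·e^(−rT)·N(d₂)
   = 309.3025·0.957696 − 181.6246·0.877634·0.900403 = 152.693585
B₀ = V₀ − E₀ = 309.3025 − 152.693585 = 156.608915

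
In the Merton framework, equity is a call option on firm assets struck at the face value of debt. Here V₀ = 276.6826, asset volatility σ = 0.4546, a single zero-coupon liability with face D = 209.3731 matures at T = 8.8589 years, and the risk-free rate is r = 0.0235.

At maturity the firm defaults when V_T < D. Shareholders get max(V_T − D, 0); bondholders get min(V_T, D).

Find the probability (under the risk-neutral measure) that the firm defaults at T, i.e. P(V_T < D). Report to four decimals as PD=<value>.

PD=0.6242

d₁ = [ln(V₀/D) + (r + σ²/2)T] / (σ√T)
   = [ln(276.6826/209.3731) + (0.0235 + 0.5·0.4546²)·8.8589] / (0.4546·√8.8589)
   = [0.278753 + 1.123579] / 1.353067 = 1.036410
d₂ = d₁ − σ√T = 1.036410 − 1.353067 = -0.316657
risk-neutral PD = N(−d₂) = N(0.316657) = 0.624248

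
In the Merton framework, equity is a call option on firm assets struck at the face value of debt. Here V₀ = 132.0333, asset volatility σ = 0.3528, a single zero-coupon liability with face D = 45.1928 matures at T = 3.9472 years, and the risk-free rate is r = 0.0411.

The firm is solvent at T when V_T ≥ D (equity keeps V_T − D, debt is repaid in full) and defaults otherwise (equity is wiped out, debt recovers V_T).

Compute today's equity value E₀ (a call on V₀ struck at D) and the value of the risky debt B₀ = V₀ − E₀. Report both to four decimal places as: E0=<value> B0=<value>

d₁ = [ln(V₀/D) + (r + σ²/2)T] / (σ√T)
   = [ln(132.0333/45.1928) + (0.0411 + 0.5·0.3528²)·3.9472] / (0.3528·√3.9472)
   = [1.072116 + 0.407880] / 0.700928 = 2.111482
d₂ = d₁ − σ√T = 2.111482 − 0.700928 = 1.410555
N(d₁) = 0.982635,  N(d₂) = 0.920812,  e^(−rT) = 0.850246
E₀ = V₀·N(d₁) − D·e^(−rT)·N(d₂)
   = 132.0333·0.982635 − 45.1928·0.850246·0.920812 = 94.358297
B₀ = V₀ − E₀ = 132.0333 − 94.358297 = 37.675003

E0=94.3583 B0=37.6750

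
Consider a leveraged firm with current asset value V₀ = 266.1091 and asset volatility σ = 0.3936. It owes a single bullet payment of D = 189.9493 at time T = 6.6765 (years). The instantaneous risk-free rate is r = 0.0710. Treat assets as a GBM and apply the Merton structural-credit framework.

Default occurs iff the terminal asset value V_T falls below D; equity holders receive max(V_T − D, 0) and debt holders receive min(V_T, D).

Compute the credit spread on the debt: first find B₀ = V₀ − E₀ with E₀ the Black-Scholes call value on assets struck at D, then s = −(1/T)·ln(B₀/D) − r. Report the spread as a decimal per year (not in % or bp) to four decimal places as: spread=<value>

spread=0.0280

d₁ = [ln(V₀/D) + (r + σ²/2)T] / (σ√T)
   = [ln(266.1091/189.9493) + (0.0710 + 0.5·0.3936²)·6.6765] / (0.3936·√6.6765)
   = [0.337149 + 0.991196] / 1.017020 = 1.306115
d₂ = d₁ − σ√T = 1.306115 − 1.017020 = 0.289095
N(d₁) = 0.904243,  N(d₂) = 0.613746,  e^(−rT) = 0.622488
E₀ = V₀·N(d₁) − D·e^(−rT)·N(d₂)
   = 266.1091·0.904243 − 189.9493·0.622488·0.613746 = 168.057409
B₀ = V₀ − E₀ = 266.1091 − 168.057409 = 98.051691
spread = −(1/T)·ln(B₀/D) − r = −(1/6.6765)·ln(98.051691/189.9493) − 0.0710 = 0.02804327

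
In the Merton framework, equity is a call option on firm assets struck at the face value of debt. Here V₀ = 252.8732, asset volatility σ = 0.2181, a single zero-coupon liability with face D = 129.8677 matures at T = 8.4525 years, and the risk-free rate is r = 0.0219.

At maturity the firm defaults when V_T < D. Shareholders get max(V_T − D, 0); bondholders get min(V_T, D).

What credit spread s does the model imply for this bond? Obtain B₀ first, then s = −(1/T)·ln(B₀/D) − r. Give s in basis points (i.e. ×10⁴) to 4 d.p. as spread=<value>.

d₁ = [ln(V₀/D) + (r + σ²/2)T] / (σ√T)
   = [ln(252.8732/129.8677) + (0.0219 + 0.5·0.2181²)·8.4525] / (0.2181·√8.4525)
   = [0.666372 + 0.386142] / 0.634086 = 1.659892
d₂ = d₁ − σ√T = 1.659892 − 0.634086 = 1.025806
N(d₁) = 0.951532,  N(d₂) = 0.847508,  e^(−rT) = 0.831013
E₀ = V₀·N(d₁) − D·e^(−rT)·N(d₂)
   = 252.8732·0.951532 − 129.8677·0.831013·0.847508 = 149.152318
B₀ = V₀ − E₀ = 252.8732 − 149.152318 = 103.720882
spread = −(1/T)·ln(B₀/D) − r = −(1/8.4525)·ln(103.720882/129.8677) − 0.0219 = 0.00469719
in basis points: 0.00469719 × 10⁴ = 46.9719 bp

spread=46.9719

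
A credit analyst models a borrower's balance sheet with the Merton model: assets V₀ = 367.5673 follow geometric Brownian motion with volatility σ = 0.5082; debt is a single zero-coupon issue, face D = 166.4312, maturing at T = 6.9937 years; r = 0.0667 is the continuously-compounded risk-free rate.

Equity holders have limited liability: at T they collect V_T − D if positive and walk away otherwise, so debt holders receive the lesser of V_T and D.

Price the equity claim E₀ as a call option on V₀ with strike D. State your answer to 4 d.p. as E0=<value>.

E0=284.6865

d₁ = [ln(V₀/D) + (r + σ²/2)T] / (σ√T)
   = [ln(367.5673/166.4312) + (0.0667 + 0.5·0.5082²)·6.9937] / (0.5082·√6.9937)
   = [0.792324 + 1.369602] / 1.343966 = 1.608617
d₂ = d₁ − σ√T = 1.608617 − 1.343966 = 0.264651
N(d₁) = 0.946150,  N(d₂) = 0.604361,  e^(−rT) = 0.627206
E₀ = V₀·N(d₁) − D·e^(−rT)·N(d₂)
   = 367.5673·0.946150 − 166.4312·0.627206·0.604361 = 284.686535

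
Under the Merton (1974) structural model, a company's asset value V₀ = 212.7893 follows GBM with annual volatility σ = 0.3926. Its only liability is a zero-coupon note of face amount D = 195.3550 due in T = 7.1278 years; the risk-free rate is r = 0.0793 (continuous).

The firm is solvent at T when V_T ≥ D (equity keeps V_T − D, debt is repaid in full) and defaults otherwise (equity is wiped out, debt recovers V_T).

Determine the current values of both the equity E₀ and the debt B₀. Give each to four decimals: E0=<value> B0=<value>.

d₁ = [ln(V₀/D) + (r + σ²/2)T] / (σ√T)
   = [ln(212.7893/195.3550) + (0.0793 + 0.5·0.3926²)·7.1278] / (0.3926·√7.1278)
   = [0.085484 + 1.114555] / 1.048161 = 1.144900
d₂ = d₁ − σ√T = 1.144900 − 1.048161 = 0.096739
N(d₁) = 0.873875,  N(d₂) = 0.538533,  e^(−rT) = 0.568227
E₀ = V₀·N(d₁) − D·e^(−rT)·N(d₂)
   = 212.7893·0.873875 − 195.3550·0.568227·0.538533 = 126.170803
B₀ = V₀ − E₀ = 212.7893 − 126.170803 = 86.618497

E0=126.1708 B0=86.6185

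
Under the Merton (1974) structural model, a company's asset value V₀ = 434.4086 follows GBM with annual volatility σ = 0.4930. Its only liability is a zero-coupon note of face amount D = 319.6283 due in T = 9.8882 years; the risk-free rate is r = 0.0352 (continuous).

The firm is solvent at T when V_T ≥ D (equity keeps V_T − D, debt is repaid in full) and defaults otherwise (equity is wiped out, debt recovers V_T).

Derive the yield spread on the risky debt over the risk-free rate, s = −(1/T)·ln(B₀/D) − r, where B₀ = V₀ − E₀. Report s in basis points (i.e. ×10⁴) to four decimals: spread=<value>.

spread=542.9486

d₁ = [ln(V₀/D) + (r + σ²/2)T] / (σ√T)
   = [ln(434.4086/319.6283) + (0.0352 + 0.5·0.4930²)·9.8882] / (0.4930·√9.8882)
   = [0.306827 + 1.549723] / 1.550264 = 1.197571
d₂ = d₁ − σ√T = 1.197571 − 1.550264 = -0.352693
N(d₁) = 0.884458,  N(d₂) = 0.362159,  e^(−rT) = 0.706053
E₀ = V₀·N(d₁) − D·e^(−rT)·N(d₂)
   = 434.4086·0.884458 − 319.6283·0.706053·0.362159 = 302.485955
B₀ = V₀ − E₀ = 434.4086 − 302.485955 = 131.922645
spread = −(1/T)·ln(B₀/D) − r = −(1/9.8882)·ln(131.922645/319.6283) − 0.0352 = 0.05429486
in basis points: 0.05429486 × 10⁴ = 542.9486 bp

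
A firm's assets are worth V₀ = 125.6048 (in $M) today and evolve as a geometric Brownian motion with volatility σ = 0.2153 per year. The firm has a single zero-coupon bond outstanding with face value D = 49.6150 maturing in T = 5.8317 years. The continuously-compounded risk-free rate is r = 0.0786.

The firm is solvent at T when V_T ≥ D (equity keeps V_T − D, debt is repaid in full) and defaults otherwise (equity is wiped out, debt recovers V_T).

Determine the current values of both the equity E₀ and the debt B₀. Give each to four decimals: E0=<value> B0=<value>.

d₁ = [ln(V₀/D) + (r + σ²/2)T] / (σ√T)
   = [ln(125.6048/49.6150) + (0.0786 + 0.5·0.2153²)·5.8317] / (0.2153·√5.8317)
   = [0.928847 + 0.593533] / 0.519926 = 2.928071
d₂ = d₁ − σ√T = 2.928071 − 0.519926 = 2.408145
N(d₁) = 0.998295,  N(d₂) = 0.991983,  e^(−rT) = 0.632312
E₀ = V₀·N(d₁) − D·e^(−rT)·N(d₂)
   = 125.6048·0.998295 − 49.6150·0.632312·0.991983 = 94.269924
B₀ = V₀ − E₀ = 125.6048 − 94.269924 = 31.334876

E0=94.2699 B0=31.3349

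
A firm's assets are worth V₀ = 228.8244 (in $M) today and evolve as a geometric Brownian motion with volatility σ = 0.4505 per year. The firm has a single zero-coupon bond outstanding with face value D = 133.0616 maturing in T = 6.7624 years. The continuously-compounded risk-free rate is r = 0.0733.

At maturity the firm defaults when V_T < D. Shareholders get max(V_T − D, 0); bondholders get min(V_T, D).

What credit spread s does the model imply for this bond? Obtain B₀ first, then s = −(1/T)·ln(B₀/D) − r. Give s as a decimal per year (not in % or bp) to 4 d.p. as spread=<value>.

d₁ = [ln(V₀/D) + (r + σ²/2)T] / (σ√T)
   = [ln(228.8244/133.0616) + (0.0733 + 0.5·0.4505²)·6.7624] / (0.4505·√6.7624)
   = [0.542143 + 1.181899] / 1.171508 = 1.471644
d₂ = d₁ − σ√T = 1.471644 − 1.171508 = 0.300136
N(d₁) = 0.929441,  N(d₂) = 0.617963,  e^(−rT) = 0.609154
E₀ = V₀·N(d₁) − D·e^(−rT)·N(d₂)
   = 228.8244·0.929441 − 133.0616·0.609154·0.617963 = 162.589856
B₀ = V₀ − E₀ = 228.8244 − 162.589856 = 66.234544
spread = −(1/T)·ln(B₀/D) − r = −(1/6.7624)·ln(66.234544/133.0616) − 0.0733 = 0.02986013

spread=0.0299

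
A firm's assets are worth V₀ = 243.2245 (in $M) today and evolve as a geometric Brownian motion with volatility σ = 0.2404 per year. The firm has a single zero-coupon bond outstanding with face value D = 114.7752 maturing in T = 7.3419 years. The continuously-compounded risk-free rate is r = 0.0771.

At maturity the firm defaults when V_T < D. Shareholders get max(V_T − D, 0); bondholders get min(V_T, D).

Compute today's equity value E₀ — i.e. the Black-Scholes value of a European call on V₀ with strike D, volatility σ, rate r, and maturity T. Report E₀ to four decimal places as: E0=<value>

E0=178.6895

d₁ = [ln(V₀/D) + (r + σ²/2)T] / (σ√T)
   = [ln(243.2245/114.7752) + (0.0771 + 0.5·0.2404²)·7.3419] / (0.2404·√7.3419)
   = [0.751009 + 0.778213] / 0.651386 = 2.347642
d₂ = d₁ − σ√T = 2.347642 − 0.651386 = 1.696256
N(d₁) = 0.990554,  N(d₂) = 0.955081,  e^(−rT) = 0.567758
E₀ = V₀·N(d₁) − D·e^(−rT)·N(d₂)
   = 243.2245·0.990554 − 114.7752·0.567758·0.955081 = 178.689521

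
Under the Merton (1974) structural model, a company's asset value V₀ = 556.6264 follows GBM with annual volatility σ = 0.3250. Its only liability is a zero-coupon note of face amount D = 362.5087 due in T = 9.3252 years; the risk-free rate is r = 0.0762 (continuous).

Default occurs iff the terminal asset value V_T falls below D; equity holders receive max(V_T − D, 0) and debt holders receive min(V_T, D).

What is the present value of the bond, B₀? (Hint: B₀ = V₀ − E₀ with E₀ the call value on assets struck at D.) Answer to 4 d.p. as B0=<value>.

B0=160.1629

d₁ = [ln(V₀/D) + (r + σ²/2)T] / (σ√T)
   = [ln(556.6264/362.5087) + (0.0762 + 0.5·0.3250²)·9.3252] / (0.3250·√9.3252)
   = [0.428846 + 1.203067] / 0.992459 = 1.644313
d₂ = d₁ − σ√T = 1.644313 − 0.992459 = 0.651855
N(d₁) = 0.949944,  N(d₂) = 0.742753,  e^(−rT) = 0.491359
E₀ = V₀·N(d₁) − D·e^(−rT)·N(d₂)
   = 556.6264·0.949944 − 362.5087·0.491359·0.742753 = 396.463546
B₀ = V₀ − E₀ = 556.6264 − 396.463546 = 160.162854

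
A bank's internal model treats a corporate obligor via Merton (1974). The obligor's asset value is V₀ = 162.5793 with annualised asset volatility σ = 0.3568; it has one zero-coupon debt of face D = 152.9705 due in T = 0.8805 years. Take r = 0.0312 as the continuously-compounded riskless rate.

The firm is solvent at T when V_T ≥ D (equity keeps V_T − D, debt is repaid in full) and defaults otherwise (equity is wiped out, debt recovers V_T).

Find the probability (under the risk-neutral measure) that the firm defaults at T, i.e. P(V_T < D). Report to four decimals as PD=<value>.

d₁ = [ln(V₀/D) + (r + σ²/2)T] / (σ√T)
   = [ln(162.5793/152.9705) + (0.0312 + 0.5·0.3568²)·0.8805] / (0.3568·√0.8805)
   = [0.060921 + 0.083518] / 0.334803 = 0.431415
d₂ = d₁ − σ√T = 0.431415 − 0.334803 = 0.096611
risk-neutral PD = N(−d₂) = N(-0.096611) = 0.461517

PD=0.4615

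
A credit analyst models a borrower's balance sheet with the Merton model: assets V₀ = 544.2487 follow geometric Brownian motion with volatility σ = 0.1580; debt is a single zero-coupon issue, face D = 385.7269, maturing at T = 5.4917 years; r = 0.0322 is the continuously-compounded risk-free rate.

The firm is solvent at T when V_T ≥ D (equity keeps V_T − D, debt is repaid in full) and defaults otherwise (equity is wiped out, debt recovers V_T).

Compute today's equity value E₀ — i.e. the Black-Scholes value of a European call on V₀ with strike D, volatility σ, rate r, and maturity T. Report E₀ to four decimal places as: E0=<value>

E0=226.5749

d₁ = [ln(V₀/D) + (r + σ²/2)T] / (σ√T)
   = [ln(544.2487/385.7269) + (0.0322 + 0.5·0.1580²)·5.4917] / (0.1580·√5.4917)
   = [0.344277 + 0.245380] / 0.370263 = 1.592535
d₂ = d₁ − σ√T = 1.592535 − 0.370263 = 1.222271
N(d₁) = 0.944368,  N(d₂) = 0.889197,  e^(−rT) = 0.837920
E₀ = V₀·N(d₁) − D·e^(−rT)·N(d₂)
   = 544.2487·0.944368 − 385.7269·0.837920·0.889197 = 226.574910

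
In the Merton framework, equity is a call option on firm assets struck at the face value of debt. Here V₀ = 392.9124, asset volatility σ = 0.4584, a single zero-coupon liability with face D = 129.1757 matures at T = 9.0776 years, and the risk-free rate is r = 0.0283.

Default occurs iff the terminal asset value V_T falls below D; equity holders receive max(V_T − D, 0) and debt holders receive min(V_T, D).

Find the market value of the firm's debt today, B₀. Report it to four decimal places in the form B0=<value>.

B0=79.9554

d₁ = [ln(V₀/D) + (r + σ²/2)T] / (σ√T)
   = [ln(392.9124/129.1757) + (0.0283 + 0.5·0.4584²)·9.0776] / (0.4584·√9.0776)
   = [1.112413 + 1.210637] / 1.381116 = 1.682009
d₂ = d₁ − σ√T = 1.682009 − 1.381116 = 0.300893
N(d₁) = 0.953716,  N(d₂) = 0.618252,  e^(−rT) = 0.773449
E₀ = V₀·N(d₁) − D·e^(−rT)·N(d₂)
   = 392.9124·0.953716 − 129.1757·0.773449·0.618252 = 312.956993
B₀ = V₀ − E₀ = 392.9124 − 312.956993 = 79.955407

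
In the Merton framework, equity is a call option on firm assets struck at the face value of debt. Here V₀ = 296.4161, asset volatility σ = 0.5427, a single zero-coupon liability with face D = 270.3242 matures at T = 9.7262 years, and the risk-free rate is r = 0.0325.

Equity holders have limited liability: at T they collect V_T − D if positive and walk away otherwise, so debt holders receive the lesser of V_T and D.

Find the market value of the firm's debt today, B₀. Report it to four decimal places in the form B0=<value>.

B0=94.7428

d₁ = [ln(V₀/D) + (r + σ²/2)T] / (σ√T)
   = [ln(296.4161/270.3242) + (0.0325 + 0.5·0.5427²)·9.7262] / (0.5427·√9.7262)
   = [0.092142 + 1.748398] / 1.692511 = 1.087461
d₂ = d₁ − σ√T = 1.087461 − 1.692511 = -0.605049
N(d₁) = 0.861584,  N(d₂) = 0.272573,  e^(−rT) = 0.728985
E₀ = V₀·N(d₁) − D·e^(−rT)·N(d₂)
   = 296.4161·0.861584 − 270.3242·0.728985·0.272573 = 201.673312
B₀ = V₀ − E₀ = 296.4161 − 201.673312 = 94.742788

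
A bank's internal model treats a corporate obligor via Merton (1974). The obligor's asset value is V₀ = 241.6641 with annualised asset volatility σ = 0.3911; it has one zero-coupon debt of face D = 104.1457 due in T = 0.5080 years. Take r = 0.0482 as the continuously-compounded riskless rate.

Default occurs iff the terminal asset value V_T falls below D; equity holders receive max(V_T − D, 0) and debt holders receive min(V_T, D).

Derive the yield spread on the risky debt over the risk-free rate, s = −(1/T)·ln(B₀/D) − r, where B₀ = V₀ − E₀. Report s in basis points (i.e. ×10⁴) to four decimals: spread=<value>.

d₁ = [ln(V₀/D) + (r + σ²/2)T] / (σ√T)
   = [ln(241.6641/104.1457) + (0.0482 + 0.5·0.3911²)·0.5080] / (0.3911·√0.5080)
   = [0.841758 + 0.063337] / 0.278753 = 3.246942
d₂ = d₁ − σ√T = 3.246942 − 0.278753 = 2.968189
N(d₁) = 0.999417,  N(d₂) = 0.998502,  e^(−rT) = 0.975812
E₀ = V₀·N(d₁) − D·e^(−rT)·N(d₂)
   = 241.6641·0.999417 − 104.1457·0.975812·0.998502 = 140.048766
B₀ = V₀ − E₀ = 241.6641 − 140.048766 = 101.615334
spread = −(1/T)·ln(B₀/D) − r = −(1/0.5080)·ln(101.615334/104.1457) − 0.0482 = 0.00021818
in basis points: 0.00021818 × 10⁴ = 2.1818 bp

spread=2.1818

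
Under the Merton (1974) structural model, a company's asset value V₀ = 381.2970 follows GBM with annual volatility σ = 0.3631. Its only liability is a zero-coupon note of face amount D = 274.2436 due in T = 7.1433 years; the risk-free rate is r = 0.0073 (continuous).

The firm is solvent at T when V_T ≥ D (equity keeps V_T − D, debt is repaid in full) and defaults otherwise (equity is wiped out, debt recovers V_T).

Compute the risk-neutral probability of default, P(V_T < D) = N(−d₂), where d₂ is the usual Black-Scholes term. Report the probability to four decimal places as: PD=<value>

d₁ = [ln(V₀/D) + (r + σ²/2)T] / (σ√T)
   = [ln(381.2970/274.2436) + (0.0073 + 0.5·0.3631²)·7.1433] / (0.3631·√7.1433)
   = [0.329562 + 0.523038] / 0.970456 = 0.878556
d₂ = d₁ − σ√T = 0.878556 − 0.970456 = -0.091899
risk-neutral PD = N(−d₂) = N(0.091899) = 0.536611

PD=0.5366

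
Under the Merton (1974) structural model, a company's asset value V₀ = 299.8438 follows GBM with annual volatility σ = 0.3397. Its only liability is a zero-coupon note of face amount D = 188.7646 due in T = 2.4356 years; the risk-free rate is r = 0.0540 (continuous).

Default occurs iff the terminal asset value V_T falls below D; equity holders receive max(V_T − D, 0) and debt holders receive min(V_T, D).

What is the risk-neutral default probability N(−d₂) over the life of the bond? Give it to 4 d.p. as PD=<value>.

d₁ = [ln(V₀/D) + (r + σ²/2)T] / (σ√T)
   = [ln(299.8438/188.7646) + (0.0540 + 0.5·0.3397²)·2.4356] / (0.3397·√2.4356)
   = [0.462761 + 0.272052] / 0.530150 = 1.386048
d₂ = d₁ − σ√T = 1.386048 − 0.530150 = 0.855898
risk-neutral PD = N(−d₂) = N(-0.855898) = 0.196027

PD=0.1960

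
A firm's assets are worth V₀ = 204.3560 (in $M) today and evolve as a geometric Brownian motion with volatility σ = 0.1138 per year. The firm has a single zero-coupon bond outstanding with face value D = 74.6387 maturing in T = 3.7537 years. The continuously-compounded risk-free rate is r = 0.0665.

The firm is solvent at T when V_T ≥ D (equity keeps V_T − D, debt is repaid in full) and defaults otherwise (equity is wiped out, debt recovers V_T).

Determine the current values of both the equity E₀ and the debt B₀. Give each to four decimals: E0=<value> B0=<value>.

E0=146.2053 B0=58.1507

d₁ = [ln(V₀/D) + (r + σ²/2)T] / (σ√T)
   = [ln(204.3560/74.6387) + (0.0665 + 0.5·0.1138²)·3.7537] / (0.1138·√3.7537)
   = [1.007204 + 0.273927] / 0.220481 = 5.810609
d₂ = d₁ − σ√T = 5.810609 − 0.220481 = 5.590128
N(d₁) = 1.000000,  N(d₂) = 1.000000,  e^(−rT) = 0.779096
E₀ = V₀·N(d₁) − D·e^(−rT)·N(d₂)
   = 204.3560·1.000000 − 74.6387·0.779096·1.000000 = 146.205290
B₀ = V₀ − E₀ = 204.3560 − 146.205290 = 58.150710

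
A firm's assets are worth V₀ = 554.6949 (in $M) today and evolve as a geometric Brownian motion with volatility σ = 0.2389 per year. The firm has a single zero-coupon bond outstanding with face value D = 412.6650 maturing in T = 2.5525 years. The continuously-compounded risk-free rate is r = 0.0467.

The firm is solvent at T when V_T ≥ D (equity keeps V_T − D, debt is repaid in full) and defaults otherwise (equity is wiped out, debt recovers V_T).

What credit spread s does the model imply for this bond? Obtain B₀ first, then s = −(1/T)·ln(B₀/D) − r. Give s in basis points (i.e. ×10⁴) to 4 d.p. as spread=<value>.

spread=130.0899

d₁ = [ln(V₀/D) + (r + σ²/2)T] / (σ√T)
   = [ln(554.6949/412.6650) + (0.0467 + 0.5·0.2389²)·2.5525] / (0.2389·√2.5525)
   = [0.295782 + 0.192041] / 0.381680 = 1.278097
d₂ = d₁ − σ√T = 1.278097 − 0.381680 = 0.896417
N(d₁) = 0.899392,  N(d₂) = 0.814985,  e^(−rT) = 0.887629
E₀ = V₀·N(d₁) − D·e^(−rT)·N(d₂)
   = 554.6949·0.899392 − 412.6650·0.887629·0.814985 = 200.364810
B₀ = V₀ − E₀ = 554.6949 − 200.364810 = 354.330090
spread = −(1/T)·ln(B₀/D) − r = −(1/2.5525)·ln(354.330090/412.6650) − 0.0467 = 0.01300899
in basis points: 0.01300899 × 10⁴ = 130.0899 bp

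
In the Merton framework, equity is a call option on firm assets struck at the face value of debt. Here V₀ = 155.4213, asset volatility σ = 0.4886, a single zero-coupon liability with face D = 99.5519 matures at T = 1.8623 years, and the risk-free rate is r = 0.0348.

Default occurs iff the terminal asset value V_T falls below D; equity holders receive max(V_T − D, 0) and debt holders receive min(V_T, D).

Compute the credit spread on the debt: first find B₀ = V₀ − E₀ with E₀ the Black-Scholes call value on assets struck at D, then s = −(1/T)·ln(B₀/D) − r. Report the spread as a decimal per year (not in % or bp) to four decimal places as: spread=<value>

spread=0.0604

d₁ = [ln(V₀/D) + (r + σ²/2)T] / (σ√T)
   = [ln(155.4213/99.5519) + (0.0348 + 0.5·0.4886²)·1.8623] / (0.4886·√1.8623)
   = [0.445460 + 0.287101] / 0.666773 = 1.098667
d₂ = d₁ − σ√T = 1.098667 − 0.666773 = 0.431893
N(d₁) = 0.864043,  N(d₂) = 0.667091,  e^(−rT) = 0.937247
E₀ = V₀·N(d₁) − D·e^(−rT)·N(d₂)
   = 155.4213·0.864043 − 99.5519·0.937247·0.667091 = 72.048011
B₀ = V₀ − E₀ = 155.4213 − 72.048011 = 83.373289
spread = −(1/T)·ln(B₀/D) − r = −(1/1.8623)·ln(83.373289/99.5519) − 0.0348 = 0.06043231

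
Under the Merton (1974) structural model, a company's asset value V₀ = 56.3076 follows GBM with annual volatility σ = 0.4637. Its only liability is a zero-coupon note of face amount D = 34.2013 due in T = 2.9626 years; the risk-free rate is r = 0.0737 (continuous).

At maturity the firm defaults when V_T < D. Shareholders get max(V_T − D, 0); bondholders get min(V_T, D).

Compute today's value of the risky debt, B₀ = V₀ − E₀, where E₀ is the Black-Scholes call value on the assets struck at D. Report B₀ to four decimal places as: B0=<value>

B0=24.4788

d₁ = [ln(V₀/D) + (r + σ²/2)T] / (σ√T)
   = [ln(56.3076/34.2013) + (0.0737 + 0.5·0.4637²)·2.9626] / (0.4637·√2.9626)
   = [0.498566 + 0.536849] / 0.798130 = 1.297302
d₂ = d₁ − σ√T = 1.297302 − 0.798130 = 0.499172
N(d₁) = 0.902736,  N(d₂) = 0.691171,  e^(−rT) = 0.803849
E₀ = V₀·N(d₁) − D·e^(−rT)·N(d₂)
   = 56.3076·0.902736 − 34.2013·0.803849·0.691171 = 31.828772
B₀ = V₀ − E₀ = 56.3076 − 31.828772 = 24.478828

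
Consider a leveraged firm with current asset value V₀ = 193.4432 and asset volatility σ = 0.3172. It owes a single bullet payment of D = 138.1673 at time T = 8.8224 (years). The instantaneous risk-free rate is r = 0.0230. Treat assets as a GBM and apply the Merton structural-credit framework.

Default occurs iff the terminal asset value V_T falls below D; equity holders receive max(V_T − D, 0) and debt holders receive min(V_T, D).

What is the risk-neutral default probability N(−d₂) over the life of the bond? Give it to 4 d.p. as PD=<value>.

PD=0.4596

d₁ = [ln(V₀/D) + (r + σ²/2)T] / (σ√T)
   = [ln(193.4432/138.1673) + (0.0230 + 0.5·0.3172²)·8.8224] / (0.3172·√8.8224)
   = [0.336519 + 0.646752] / 0.942164 = 1.043630
d₂ = d₁ − σ√T = 1.043630 − 0.942164 = 0.101466
risk-neutral PD = N(−d₂) = N(-0.101466) = 0.459590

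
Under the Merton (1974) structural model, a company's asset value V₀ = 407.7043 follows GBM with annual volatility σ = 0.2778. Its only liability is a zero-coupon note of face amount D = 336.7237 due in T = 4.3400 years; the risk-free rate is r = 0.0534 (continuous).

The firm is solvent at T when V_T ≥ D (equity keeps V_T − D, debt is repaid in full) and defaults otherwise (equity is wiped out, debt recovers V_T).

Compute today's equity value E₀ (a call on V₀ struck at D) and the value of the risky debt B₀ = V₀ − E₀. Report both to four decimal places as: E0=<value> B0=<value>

d₁ = [ln(V₀/D) + (r + σ²/2)T] / (σ√T)
   = [ln(407.7043/336.7237) + (0.0534 + 0.5·0.2778²)·4.3400] / (0.2778·√4.3400)
   = [0.191279 + 0.399221] / 0.578731 = 1.020336
d₂ = d₁ − σ√T = 1.020336 − 0.578731 = 0.441604
N(d₁) = 0.846215,  N(d₂) = 0.670612,  e^(−rT) = 0.793140
E₀ = V₀·N(d₁) − D·e^(−rT)·N(d₂)
   = 407.7043·0.846215 − 336.7237·0.793140·0.670612 = 165.905977
B₀ = V₀ − E₀ = 407.7043 − 165.905977 = 241.798323

E0=165.9060 B0=241.7983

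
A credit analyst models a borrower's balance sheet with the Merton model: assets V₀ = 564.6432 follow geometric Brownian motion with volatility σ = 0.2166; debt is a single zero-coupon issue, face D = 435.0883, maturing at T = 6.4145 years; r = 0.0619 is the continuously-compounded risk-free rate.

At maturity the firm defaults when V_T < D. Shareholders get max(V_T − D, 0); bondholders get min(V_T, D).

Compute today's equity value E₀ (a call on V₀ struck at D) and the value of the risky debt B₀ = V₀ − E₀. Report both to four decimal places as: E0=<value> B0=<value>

d₁ = [ln(V₀/D) + (r + σ²/2)T] / (σ√T)
   = [ln(564.6432/435.0883) + (0.0619 + 0.5·0.2166²)·6.4145] / (0.2166·√6.4145)
   = [0.260645 + 0.547527] / 0.548580 = 1.473208
d₂ = d₁ − σ√T = 1.473208 − 0.548580 = 0.924629
N(d₁) = 0.929653,  N(d₂) = 0.822420,  e^(−rT) = 0.672295
E₀ = V₀·N(d₁) − D·e^(−rT)·N(d₂)
   = 564.6432·0.929653 − 435.0883·0.672295·0.822420 = 284.357589
B₀ = V₀ − E₀ = 564.6432 − 284.357589 = 280.285611

E0=284.3576 B0=280.2856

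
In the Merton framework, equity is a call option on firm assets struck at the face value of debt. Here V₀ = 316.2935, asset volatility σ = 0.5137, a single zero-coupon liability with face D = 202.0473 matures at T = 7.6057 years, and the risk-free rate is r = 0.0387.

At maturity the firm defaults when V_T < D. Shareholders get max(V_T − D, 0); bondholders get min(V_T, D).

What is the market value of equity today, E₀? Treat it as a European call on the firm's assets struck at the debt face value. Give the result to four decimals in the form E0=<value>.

d₁ = [ln(V₀/D) + (r + σ²/2)T] / (σ√T)
   = [ln(316.2935/202.0473) + (0.0387 + 0.5·0.5137²)·7.6057] / (0.5137·√7.6057)
   = [0.448169 + 1.297866] / 1.416704 = 1.232462
d₂ = d₁ − σ√T = 1.232462 − 1.416704 = -0.184242
N(d₁) = 0.891112,  N(d₂) = 0.426912,  e^(−rT) = 0.745023
E₀ = V₀·N(d₁) − D·e^(−rT)·N(d₂)
   = 316.2935·0.891112 − 202.0473·0.745023·0.426912 = 217.589894

E0=217.5899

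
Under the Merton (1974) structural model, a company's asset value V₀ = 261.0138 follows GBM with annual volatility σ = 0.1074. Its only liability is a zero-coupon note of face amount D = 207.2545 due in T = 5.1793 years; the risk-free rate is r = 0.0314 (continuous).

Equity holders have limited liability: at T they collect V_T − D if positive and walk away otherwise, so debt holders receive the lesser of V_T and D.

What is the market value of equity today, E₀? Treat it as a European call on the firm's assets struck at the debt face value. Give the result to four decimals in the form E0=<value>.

d₁ = [ln(V₀/D) + (r + σ²/2)T] / (σ√T)
   = [ln(261.0138/207.2545) + (0.0314 + 0.5·0.1074²)·5.1793] / (0.1074·√5.1793)
   = [0.230626 + 0.192501] / 0.244422 = 1.731134
d₂ = d₁ − σ√T = 1.731134 − 0.244422 = 1.486712
N(d₁) = 0.958286,  N(d₂) = 0.931455,  e^(−rT) = 0.849906
E₀ = V₀·N(d₁) − D·e^(−rT)·N(d₂)
   = 261.0138·0.958286 − 207.2545·0.849906·0.931455 = 86.053184

E0=86.0532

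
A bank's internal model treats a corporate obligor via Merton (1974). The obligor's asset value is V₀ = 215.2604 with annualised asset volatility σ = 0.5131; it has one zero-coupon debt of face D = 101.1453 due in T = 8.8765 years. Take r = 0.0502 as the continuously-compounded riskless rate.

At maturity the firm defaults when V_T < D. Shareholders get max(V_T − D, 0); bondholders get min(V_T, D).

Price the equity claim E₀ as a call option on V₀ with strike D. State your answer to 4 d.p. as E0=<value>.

E0=169.2828

d₁ = [ln(V₀/D) + (r + σ²/2)T] / (σ√T)
   = [ln(215.2604/101.1453) + (0.0502 + 0.5·0.5131²)·8.8765] / (0.5131·√8.8765)
   = [0.755290 + 1.614066] / 1.528702 = 1.549913
d₂ = d₁ − σ√T = 1.549913 − 1.528702 = 0.021211
N(d₁) = 0.939419,  N(d₂) = 0.508461,  e^(−rT) = 0.640440
E₀ = V₀·N(d₁) − D·e^(−rT)·N(d₂)
   = 215.2604·0.939419 − 101.1453·0.640440·0.508461 = 169.282836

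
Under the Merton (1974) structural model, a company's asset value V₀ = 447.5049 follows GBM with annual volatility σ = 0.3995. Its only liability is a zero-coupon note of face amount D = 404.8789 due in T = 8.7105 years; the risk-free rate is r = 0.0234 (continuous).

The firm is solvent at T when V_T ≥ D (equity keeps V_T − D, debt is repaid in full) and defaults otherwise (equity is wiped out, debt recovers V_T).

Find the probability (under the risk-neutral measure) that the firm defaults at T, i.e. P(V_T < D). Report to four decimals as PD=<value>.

d₁ = [ln(V₀/D) + (r + σ²/2)T] / (σ√T)
   = [ln(447.5049/404.8789) + (0.0234 + 0.5·0.3995²)·8.7105] / (0.3995·√8.7105)
   = [0.100099 + 0.898925] / 1.179067 = 0.847301
d₂ = d₁ − σ√T = 0.847301 − 1.179067 = -0.331766
risk-neutral PD = N(−d₂) = N(0.331766) = 0.629967

PD=0.6300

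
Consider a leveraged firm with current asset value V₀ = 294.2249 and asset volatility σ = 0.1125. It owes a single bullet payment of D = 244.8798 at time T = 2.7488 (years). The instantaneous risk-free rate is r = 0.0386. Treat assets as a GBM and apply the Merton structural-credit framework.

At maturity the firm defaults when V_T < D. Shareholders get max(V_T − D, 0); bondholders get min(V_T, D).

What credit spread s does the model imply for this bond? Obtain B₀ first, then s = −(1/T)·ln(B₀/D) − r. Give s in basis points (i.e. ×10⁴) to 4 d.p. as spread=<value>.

d₁ = [ln(V₀/D) + (r + σ²/2)T] / (σ√T)
   = [ln(294.2249/244.8798) + (0.0386 + 0.5·0.1125²)·2.7488] / (0.1125·√2.7488)
   = [0.183577 + 0.123498] / 0.186519 = 1.646345
d₂ = d₁ − σ√T = 1.646345 − 0.186519 = 1.459826
N(d₁) = 0.950154,  N(d₂) = 0.927831,  e^(−rT) = 0.899331
E₀ = V₀·N(d₁) − D·e^(−rT)·N(d₂)
   = 294.2249·0.950154 − 244.8798·0.899331·0.927831 = 75.224405
B₀ = V₀ − E₀ = 294.2249 − 75.224405 = 219.000495
spread = −(1/T)·ln(B₀/D) − r = −(1/2.7488)·ln(219.000495/244.8798) − 0.0386 = 0.00203355
in basis points: 0.00203355 × 10⁴ = 20.3355 bp

spread=20.3355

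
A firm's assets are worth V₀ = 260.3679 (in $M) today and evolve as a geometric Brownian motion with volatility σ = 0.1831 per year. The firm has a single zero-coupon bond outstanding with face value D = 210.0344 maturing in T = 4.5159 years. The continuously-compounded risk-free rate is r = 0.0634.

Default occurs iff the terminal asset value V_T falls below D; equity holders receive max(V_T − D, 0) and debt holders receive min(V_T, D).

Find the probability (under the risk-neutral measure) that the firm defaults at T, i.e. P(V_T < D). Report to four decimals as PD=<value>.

PD=0.1371

d₁ = [ln(V₀/D) + (r + σ²/2)T] / (σ√T)
   = [ln(260.3679/210.0344) + (0.0634 + 0.5·0.1831²)·4.5159] / (0.1831·√4.5159)
   = [0.214824 + 0.362007] / 0.389099 = 1.482479
d₂ = d₁ − σ√T = 1.482479 − 0.389099 = 1.093379
risk-neutral PD = N(−d₂) = N(-1.093379) = 0.137114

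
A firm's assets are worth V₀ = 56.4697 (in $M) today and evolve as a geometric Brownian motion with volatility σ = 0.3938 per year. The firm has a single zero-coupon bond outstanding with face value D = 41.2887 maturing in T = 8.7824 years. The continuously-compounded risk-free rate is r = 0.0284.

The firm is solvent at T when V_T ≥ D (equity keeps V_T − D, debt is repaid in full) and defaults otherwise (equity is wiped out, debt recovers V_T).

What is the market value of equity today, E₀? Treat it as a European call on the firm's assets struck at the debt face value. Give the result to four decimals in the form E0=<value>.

d₁ = [ln(V₀/D) + (r + σ²/2)T] / (σ√T)
   = [ln(56.4697/41.2887) + (0.0284 + 0.5·0.3938²)·8.7824] / (0.3938·√8.7824)
   = [0.313115 + 0.930401] / 1.167031 = 1.065538
d₂ = d₁ − σ√T = 1.065538 − 1.167031 = -0.101493
N(d₁) = 0.856684,  N(d₂) = 0.459580,  e^(−rT) = 0.779252
E₀ = V₀·N(d₁) − D·e^(−rT)·N(d₂)
   = 56.4697·0.856684 − 41.2887·0.779252·0.459580 = 33.590010

E0=33.5900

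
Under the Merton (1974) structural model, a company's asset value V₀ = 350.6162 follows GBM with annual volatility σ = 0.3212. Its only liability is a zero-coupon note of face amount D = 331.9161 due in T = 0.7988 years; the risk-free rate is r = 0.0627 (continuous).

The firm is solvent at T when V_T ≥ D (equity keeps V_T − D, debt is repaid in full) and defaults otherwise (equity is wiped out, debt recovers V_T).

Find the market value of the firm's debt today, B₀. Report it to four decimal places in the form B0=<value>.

d₁ = [ln(V₀/D) + (r + σ²/2)T] / (σ√T)
   = [ln(350.6162/331.9161) + (0.0627 + 0.5·0.3212²)·0.7988] / (0.3212·√0.7988)
   = [0.054810 + 0.091291] / 0.287074 = 0.508929
d₂ = d₁ − σ√T = 0.508929 − 0.287074 = 0.221855
N(d₁) = 0.694599,  N(d₂) = 0.587787,  e^(−rT) = 0.951149
E₀ = V₀·N(d₁) − D·e^(−rT)·N(d₂)
   = 350.6162·0.694599 − 331.9161·0.951149·0.587787 = 57.972544
B₀ = V₀ − E₀ = 350.6162 − 57.972544 = 292.643656

B0=292.6437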